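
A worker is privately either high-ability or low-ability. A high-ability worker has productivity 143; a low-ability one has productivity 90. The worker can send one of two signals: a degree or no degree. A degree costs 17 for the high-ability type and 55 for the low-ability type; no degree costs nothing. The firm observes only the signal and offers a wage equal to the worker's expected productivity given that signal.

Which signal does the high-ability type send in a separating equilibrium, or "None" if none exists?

degree

Try high-ability → degree, low-ability → no degree:
  If types separate, degree earns payment 143 and no degree earns 90.
  High-ability: degree gives 143 − 17 = 126; no degree gives 90 − 0 = 90. No deviation. ✓
  Low-ability: no degree gives 90 − 0 = 90; degree gives 143 − 55 = 88. No deviation. ✓
Both hold — the high-ability type sends degree.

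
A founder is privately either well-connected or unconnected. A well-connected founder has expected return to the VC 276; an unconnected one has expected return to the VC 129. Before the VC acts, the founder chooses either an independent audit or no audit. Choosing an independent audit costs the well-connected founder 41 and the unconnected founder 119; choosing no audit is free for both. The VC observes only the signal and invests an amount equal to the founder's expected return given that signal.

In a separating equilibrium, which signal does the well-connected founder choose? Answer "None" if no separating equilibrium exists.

Try well-connected → audit, unconnected → no audit:
  If types separate, audit earns payment 276 and no audit earns 129.
  Well-connected: audit gives 276 − 41 = 235; no audit gives 129 − 0 = 129. No deviation. ✓
  Unconnected: no audit gives 129 − 0 = 129; audit gives 276 − 119 = 157. Would deviate. ✗
Try well-connected → no audit, unconnected → audit:
  If types separate, no audit earns payment 276 and audit earns 129.
  Well-connected: no audit gives 276 − 0 = 276; audit gives 129 − 41 = 88. No deviation. ✓
  Unconnected: audit gives 129 − 119 = 10; no audit gives 276 − 0 = 276. Would deviate. ✗
Neither assignment is incentive-compatible.

None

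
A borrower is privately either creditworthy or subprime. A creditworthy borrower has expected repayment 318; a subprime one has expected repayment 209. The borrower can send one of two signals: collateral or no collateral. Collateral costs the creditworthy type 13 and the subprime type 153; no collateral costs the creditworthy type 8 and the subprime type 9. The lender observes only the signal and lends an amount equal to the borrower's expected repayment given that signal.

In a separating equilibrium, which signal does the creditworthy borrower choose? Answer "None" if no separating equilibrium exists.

Try creditworthy → collateral, subprime → no collateral:
  If types separate, collateral earns payment 318 and no collateral earns 209.
  Creditworthy: collateral gives 318 − 13 = 305; no collateral gives 209 − 8 = 201. No deviation. ✓
  Subprime: no collateral gives 209 − 9 = 200; collateral gives 318 − 153 = 165. No deviation. ✓
Both hold — the creditworthy type sends collateral.

collateral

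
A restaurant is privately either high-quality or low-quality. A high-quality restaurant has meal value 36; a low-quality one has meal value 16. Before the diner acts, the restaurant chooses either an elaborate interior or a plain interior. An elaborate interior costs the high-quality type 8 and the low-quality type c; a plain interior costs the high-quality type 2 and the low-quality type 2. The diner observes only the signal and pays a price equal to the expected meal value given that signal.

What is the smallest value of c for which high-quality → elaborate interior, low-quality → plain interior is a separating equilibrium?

22

Under separation: elaborate interior → high-quality (pays 36); plain interior → low-quality (pays 16).
High-quality: 36 − 8 = 28 ≥ 16 − 2 = 14. Holds regardless of c. ✓
Low-quality: 16 − 2 ≥ 36 − c, so c ≥ 36 − 14 = 22.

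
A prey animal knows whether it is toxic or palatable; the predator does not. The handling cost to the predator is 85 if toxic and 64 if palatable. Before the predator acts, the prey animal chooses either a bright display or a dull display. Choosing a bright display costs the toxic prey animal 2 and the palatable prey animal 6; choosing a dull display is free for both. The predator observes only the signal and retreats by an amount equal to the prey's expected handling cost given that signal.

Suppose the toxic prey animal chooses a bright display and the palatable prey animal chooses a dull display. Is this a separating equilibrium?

No

Under separation the predator infers type exactly: bright display → toxic (pays 85), dull display → palatable (pays 64).
Toxic: bright display gives 85 − 2 = 83; dull display gives 64 − 0 = 64. No deviation. ✓
Palatable: dull display gives 64 − 0 = 64; bright display gives 85 − 6 = 79. Would deviate. ✗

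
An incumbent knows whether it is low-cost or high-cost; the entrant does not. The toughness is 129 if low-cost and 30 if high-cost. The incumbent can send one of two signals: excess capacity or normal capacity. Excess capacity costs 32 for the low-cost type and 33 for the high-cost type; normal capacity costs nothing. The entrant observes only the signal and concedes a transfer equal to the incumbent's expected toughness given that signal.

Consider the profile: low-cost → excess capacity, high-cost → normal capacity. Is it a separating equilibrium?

No

If types separate, excess capacity earns payment 129 and normal capacity earns 30.
Low-cost: excess capacity gives 129 − 32 = 97; normal capacity gives 30 − 0 = 30. No deviation. ✓
High-cost: normal capacity gives 30 − 0 = 30; excess capacity gives 129 − 33 = 96. Would deviate. ✗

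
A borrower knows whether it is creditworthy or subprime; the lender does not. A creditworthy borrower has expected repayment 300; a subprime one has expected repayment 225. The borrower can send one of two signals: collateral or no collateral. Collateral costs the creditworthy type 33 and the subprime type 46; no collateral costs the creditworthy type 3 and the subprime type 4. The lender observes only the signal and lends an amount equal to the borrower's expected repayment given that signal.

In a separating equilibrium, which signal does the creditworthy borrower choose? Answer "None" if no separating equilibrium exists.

Try creditworthy → collateral, subprime → no collateral:
  Under separation the lender infers type exactly: collateral → creditworthy (pays 300), no collateral → subprime (pays 225).
  Creditworthy: collateral gives 300 − 33 = 267; no collateral gives 225 − 3 = 222. No deviation. ✓
  Subprime: no collateral gives 225 − 4 = 221; collateral gives 300 − 46 = 254. Would deviate. ✗
Try creditworthy → no collateral, subprime → collateral:
  Under separation the lender infers type exactly: no collateral → creditworthy (pays 300), collateral → subprime (pays 225).
  Creditworthy: no collateral gives 300 − 3 = 297; collateral gives 225 − 33 = 192. No deviation. ✓
  Subprime: collateral gives 225 − 46 = 179; no collateral gives 300 − 4 = 296. Would deviate. ✗
Neither assignment is incentive-compatible.

None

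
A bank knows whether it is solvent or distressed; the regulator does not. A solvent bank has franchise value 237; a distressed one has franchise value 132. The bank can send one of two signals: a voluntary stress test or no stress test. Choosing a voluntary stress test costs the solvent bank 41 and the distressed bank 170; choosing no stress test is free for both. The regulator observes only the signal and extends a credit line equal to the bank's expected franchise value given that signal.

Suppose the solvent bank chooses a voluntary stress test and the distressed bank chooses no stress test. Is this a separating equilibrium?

Yes

Under separation the regulator infers type exactly: stress test → solvent (pays 237), no stress test → distressed (pays 132).
Solvent: stress test gives 237 − 41 = 196; no stress test gives 132 − 0 = 132. No deviation. ✓
Distressed: no stress test gives 132 − 0 = 132; stress test gives 237 − 170 = 67. No deviation. ✓
Neither type gains from mimicking the other.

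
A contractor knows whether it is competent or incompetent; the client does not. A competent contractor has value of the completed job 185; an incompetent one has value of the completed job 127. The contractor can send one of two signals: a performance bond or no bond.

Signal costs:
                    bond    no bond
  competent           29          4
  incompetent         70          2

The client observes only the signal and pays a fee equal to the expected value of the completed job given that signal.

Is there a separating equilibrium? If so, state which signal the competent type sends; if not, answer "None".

bond

Try competent → bond, incompetent → no bond:
  If types separate, bond earns payment 185 and no bond earns 127.
  Competent: bond gives 185 − 29 = 156; no bond gives 127 − 4 = 123. No deviation. ✓
  Incompetent: no bond gives 127 − 2 = 125; bond gives 185 − 70 = 115. No deviation. ✓
Both hold — the competent type sends bond.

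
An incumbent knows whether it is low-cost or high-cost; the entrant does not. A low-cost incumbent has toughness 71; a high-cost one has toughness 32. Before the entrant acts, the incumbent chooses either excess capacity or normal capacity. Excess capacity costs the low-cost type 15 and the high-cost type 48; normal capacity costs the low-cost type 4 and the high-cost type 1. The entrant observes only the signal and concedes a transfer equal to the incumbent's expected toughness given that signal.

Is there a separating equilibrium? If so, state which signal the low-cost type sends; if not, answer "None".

excess capacity

Try low-cost → excess capacity, high-cost → normal capacity:
  If types separate, excess capacity earns payment 71 and normal capacity earns 32.
  Low-cost: excess capacity gives 71 − 15 = 56; normal capacity gives 32 − 4 = 28. No deviation. ✓
  High-cost: normal capacity gives 32 − 1 = 31; excess capacity gives 71 − 48 = 23. No deviation. ✓
Both hold — the low-cost type sends excess capacity.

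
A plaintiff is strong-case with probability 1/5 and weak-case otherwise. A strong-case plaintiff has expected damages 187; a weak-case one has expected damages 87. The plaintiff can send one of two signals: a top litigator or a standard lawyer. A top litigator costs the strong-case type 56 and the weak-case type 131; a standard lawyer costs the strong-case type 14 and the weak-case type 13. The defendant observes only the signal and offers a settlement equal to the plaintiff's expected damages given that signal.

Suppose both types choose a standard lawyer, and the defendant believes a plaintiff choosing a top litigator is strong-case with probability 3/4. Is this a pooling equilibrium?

At the pooled signal (standard lawyer) the defendant holds the prior 1/5 and pays 1/5·187 + 4/5·87 = 107. Off-path (top litigator) belief 3/4 gives 3/4·187 + 1/4·87 = 162.
Strong-case: standard lawyer gives 107 − 14 = 93; top litigator gives 162 − 56 = 106. Deviates. ✗
Weak-case: standard lawyer gives 107 − 13 = 94; top litigator gives 162 − 131 = 31. Stays. ✓

No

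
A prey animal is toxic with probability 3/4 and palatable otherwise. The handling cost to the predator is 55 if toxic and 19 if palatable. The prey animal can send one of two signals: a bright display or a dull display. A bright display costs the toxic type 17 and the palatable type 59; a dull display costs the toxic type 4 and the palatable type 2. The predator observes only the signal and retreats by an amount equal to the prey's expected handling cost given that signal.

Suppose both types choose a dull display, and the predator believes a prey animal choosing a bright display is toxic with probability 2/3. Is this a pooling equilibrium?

Yes

On the equilibrium path (dull display) the predator holds the prior 3/4 and pays 3/4·55 + 1/4·19 = 46. Off-path (bright display) belief 2/3 gives 2/3·55 + 1/3·19 = 43.
Toxic: dull display gives 46 − 4 = 42; bright display gives 43 − 17 = 26. Stays. ✓
Palatable: dull display gives 46 − 2 = 44; bright display gives 43 − 59 = -16. Stays. ✓
Beliefs are Bayes-consistent on-path and both types best-respond.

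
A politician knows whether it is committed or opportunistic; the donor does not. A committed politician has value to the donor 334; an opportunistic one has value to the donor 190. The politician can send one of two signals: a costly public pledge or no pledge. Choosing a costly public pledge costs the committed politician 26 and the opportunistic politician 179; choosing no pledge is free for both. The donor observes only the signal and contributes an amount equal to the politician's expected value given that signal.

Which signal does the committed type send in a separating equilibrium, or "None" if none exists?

pledge

Try committed → pledge, opportunistic → no pledge:
  Under separation the donor infers type exactly: pledge → committed (pays 334), no pledge → opportunistic (pays 190).
  Committed: pledge gives 334 − 26 = 308; no pledge gives 190 − 0 = 190. No deviation. ✓
  Opportunistic: no pledge gives 190 − 0 = 190; pledge gives 334 − 179 = 155. No deviation. ✓
Both hold — the committed type sends pledge.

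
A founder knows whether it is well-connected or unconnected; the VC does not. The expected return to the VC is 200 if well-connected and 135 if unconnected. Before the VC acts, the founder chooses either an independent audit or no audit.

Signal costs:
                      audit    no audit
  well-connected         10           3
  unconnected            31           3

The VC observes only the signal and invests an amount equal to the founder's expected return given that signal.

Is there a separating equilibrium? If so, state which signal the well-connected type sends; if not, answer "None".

Try well-connected → audit, unconnected → no audit:
  Under separation the VC infers type exactly: audit → well-connected (pays 200), no audit → unconnected (pays 135).
  Well-connected: audit gives 200 − 10 = 190; no audit gives 135 − 3 = 132. No deviation. ✓
  Unconnected: no audit gives 135 − 3 = 132; audit gives 200 − 31 = 169. Would deviate. ✗
Try well-connected → no audit, unconnected → audit:
  Under separation the VC infers type exactly: no audit → well-connected (pays 200), audit → unconnected (pays 135).
  Well-connected: no audit gives 200 − 3 = 197; audit gives 135 − 10 = 125. No deviation. ✓
  Unconnected: audit gives 135 − 31 = 104; no audit gives 200 − 3 = 197. Would deviate. ✗
Neither assignment is incentive-compatible.

None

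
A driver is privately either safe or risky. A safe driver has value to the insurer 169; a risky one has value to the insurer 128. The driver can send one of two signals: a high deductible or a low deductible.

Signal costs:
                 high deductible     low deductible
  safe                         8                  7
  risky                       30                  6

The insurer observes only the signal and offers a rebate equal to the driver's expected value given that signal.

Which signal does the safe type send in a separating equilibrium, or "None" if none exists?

None

Try safe → high deductible, risky → low deductible:
  If types separate, high deductible earns payment 169 and low deductible earns 128.
  Safe: high deductible gives 169 − 8 = 161; low deductible gives 128 − 7 = 121. No deviation. ✓
  Risky: low deductible gives 128 − 6 = 122; high deductible gives 169 − 30 = 139. Would deviate. ✗
Try safe → low deductible, risky → high deductible:
  If types separate, low deductible earns payment 169 and high deductible earns 128.
  Safe: low deductible gives 169 − 7 = 162; high deductible gives 128 − 8 = 120. No deviation. ✓
  Risky: high deductible gives 128 − 30 = 98; low deductible gives 169 − 6 = 163. Would deviate. ✗
Neither assignment is incentive-compatible.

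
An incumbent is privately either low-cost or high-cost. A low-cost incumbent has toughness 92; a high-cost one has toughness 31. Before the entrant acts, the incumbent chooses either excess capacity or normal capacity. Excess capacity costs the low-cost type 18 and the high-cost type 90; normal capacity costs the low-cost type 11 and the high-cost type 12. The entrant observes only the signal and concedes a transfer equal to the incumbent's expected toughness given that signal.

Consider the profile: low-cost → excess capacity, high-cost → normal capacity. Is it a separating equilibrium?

Yes

Under separation the entrant infers type exactly: excess capacity → low-cost (pays 92), normal capacity → high-cost (pays 31).
Low-cost: excess capacity gives 92 − 18 = 74; normal capacity gives 31 − 11 = 20. No deviation. ✓
High-cost: normal capacity gives 31 − 12 = 19; excess capacity gives 92 − 90 = 2. No deviation. ✓
Neither type gains from mimicking the other.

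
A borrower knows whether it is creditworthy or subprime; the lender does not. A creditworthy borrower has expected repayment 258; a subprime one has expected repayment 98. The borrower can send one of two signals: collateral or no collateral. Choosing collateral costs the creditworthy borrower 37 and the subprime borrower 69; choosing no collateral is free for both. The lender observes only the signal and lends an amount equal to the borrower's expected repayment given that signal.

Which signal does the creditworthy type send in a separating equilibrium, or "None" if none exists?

None

Try creditworthy → collateral, subprime → no collateral:
  If types separate, collateral earns payment 258 and no collateral earns 98.
  Creditworthy: collateral gives 258 − 37 = 221; no collateral gives 98 − 0 = 98. No deviation. ✓
  Subprime: no collateral gives 98 − 0 = 98; collateral gives 258 − 69 = 189. Would deviate. ✗
Try creditworthy → no collateral, subprime → collateral:
  If types separate, no collateral earns payment 258 and collateral earns 98.
  Creditworthy: no collateral gives 258 − 0 = 258; collateral gives 98 − 37 = 61. No deviation. ✓
  Subprime: collateral gives 98 − 69 = 29; no collateral gives 258 − 0 = 258. Would deviate. ✗
Neither assignment is incentive-compatible.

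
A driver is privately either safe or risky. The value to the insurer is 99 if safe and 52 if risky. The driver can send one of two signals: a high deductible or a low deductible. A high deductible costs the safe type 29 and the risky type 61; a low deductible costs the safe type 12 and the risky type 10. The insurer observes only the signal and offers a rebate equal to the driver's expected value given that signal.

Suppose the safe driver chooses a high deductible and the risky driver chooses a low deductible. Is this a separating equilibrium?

Yes

Under separation the insurer infers type exactly: high deductible → safe (pays 99), low deductible → risky (pays 52).
Safe: high deductible gives 99 − 29 = 70; low deductible gives 52 − 12 = 40. No deviation. ✓
Risky: low deductible gives 52 − 10 = 42; high deductible gives 99 − 61 = 38. No deviation. ✓
Both incentive constraints hold.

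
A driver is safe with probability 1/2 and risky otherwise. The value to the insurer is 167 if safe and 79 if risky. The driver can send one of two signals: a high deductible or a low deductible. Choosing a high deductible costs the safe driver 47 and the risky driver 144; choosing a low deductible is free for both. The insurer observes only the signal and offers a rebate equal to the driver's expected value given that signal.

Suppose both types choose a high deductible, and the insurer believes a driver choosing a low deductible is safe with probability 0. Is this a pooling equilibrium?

No

At the pooled signal (high deductible) the insurer holds the prior 1/2 and pays 1/2·167 + 1/2·79 = 123. Off-path (low deductible) belief 0 gives 0·167 + 1·79 = 79.
Safe: high deductible gives 123 − 47 = 76; low deductible gives 79 − 0 = 79. Deviates. ✗
Risky: high deductible gives 123 − 144 = -21; low deductible gives 79 − 0 = 79. Deviates. ✗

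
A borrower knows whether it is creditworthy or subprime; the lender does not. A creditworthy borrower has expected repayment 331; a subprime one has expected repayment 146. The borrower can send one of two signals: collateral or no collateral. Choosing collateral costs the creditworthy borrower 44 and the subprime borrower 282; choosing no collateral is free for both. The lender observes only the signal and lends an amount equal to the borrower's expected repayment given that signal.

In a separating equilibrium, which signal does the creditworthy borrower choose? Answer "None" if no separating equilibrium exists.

collateral

Try creditworthy → collateral, subprime → no collateral:
  If types separate, collateral earns payment 331 and no collateral earns 146.
  Creditworthy: collateral gives 331 − 44 = 287; no collateral gives 146 − 0 = 146. No deviation. ✓
  Subprime: no collateral gives 146 − 0 = 146; collateral gives 331 − 282 = 49. No deviation. ✓
Both hold — the creditworthy type sends collateral.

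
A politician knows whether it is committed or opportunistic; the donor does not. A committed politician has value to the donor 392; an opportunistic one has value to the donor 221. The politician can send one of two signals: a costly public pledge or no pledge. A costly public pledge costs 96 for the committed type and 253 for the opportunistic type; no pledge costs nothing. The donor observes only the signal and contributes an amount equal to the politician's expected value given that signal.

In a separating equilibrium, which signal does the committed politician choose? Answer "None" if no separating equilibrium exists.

Try committed → pledge, opportunistic → no pledge:
  Under separation the donor infers type exactly: pledge → committed (pays 392), no pledge → opportunistic (pays 221).
  Committed: pledge gives 392 − 96 = 296; no pledge gives 221 − 0 = 221. No deviation. ✓
  Opportunistic: no pledge gives 221 − 0 = 221; pledge gives 392 − 253 = 139. No deviation. ✓
Both hold — the committed type sends pledge.

pledge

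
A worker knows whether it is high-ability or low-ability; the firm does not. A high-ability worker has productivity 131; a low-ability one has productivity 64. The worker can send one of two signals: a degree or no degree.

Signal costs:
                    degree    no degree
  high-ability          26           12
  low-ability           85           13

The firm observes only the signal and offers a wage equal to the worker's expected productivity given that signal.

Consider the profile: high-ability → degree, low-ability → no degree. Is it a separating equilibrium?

If types separate, degree earns payment 131 and no degree earns 64.
High-ability: degree gives 131 − 26 = 105; no degree gives 64 − 12 = 52. No deviation. ✓
Low-ability: no degree gives 64 − 13 = 51; degree gives 131 − 85 = 46. No deviation. ✓
Both incentive constraints hold.

Yes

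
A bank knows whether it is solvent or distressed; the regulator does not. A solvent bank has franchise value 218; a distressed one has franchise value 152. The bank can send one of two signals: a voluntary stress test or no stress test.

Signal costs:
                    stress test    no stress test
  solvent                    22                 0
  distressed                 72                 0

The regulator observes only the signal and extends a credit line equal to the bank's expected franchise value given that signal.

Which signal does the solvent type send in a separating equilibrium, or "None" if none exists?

Try solvent → stress test, distressed → no stress test:
  Under separation the regulator infers type exactly: stress test → solvent (pays 218), no stress test → distressed (pays 152).
  Solvent: stress test gives 218 − 22 = 196; no stress test gives 152 − 0 = 152. No deviation. ✓
  Distressed: no stress test gives 152 − 0 = 152; stress test gives 218 − 72 = 146. No deviation. ✓
Both hold — the solvent type sends stress test.

stress test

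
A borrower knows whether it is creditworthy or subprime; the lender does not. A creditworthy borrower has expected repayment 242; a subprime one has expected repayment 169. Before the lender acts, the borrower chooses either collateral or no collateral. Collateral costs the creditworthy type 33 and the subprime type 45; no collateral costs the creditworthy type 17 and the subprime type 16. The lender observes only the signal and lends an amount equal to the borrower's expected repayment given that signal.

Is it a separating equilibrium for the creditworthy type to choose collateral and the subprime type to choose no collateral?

Under separation the lender infers type exactly: collateral → creditworthy (pays 242), no collateral → subprime (pays 169).
Creditworthy: collateral gives 242 − 33 = 209; no collateral gives 169 − 17 = 152. No deviation. ✓
Subprime: no collateral gives 169 − 16 = 153; collateral gives 242 − 45 = 197. Would deviate. ✗

No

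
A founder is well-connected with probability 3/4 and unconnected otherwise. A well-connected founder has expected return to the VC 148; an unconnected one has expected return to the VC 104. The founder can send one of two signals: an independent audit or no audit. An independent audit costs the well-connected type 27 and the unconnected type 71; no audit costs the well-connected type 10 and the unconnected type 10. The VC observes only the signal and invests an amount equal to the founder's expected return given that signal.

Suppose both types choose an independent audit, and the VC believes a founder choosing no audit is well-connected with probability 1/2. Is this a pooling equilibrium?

At the pooled signal (audit) the VC holds the prior 3/4 and pays 3/4·148 + 1/4·104 = 137. Off-path (no audit) belief 1/2 gives 1/2·148 + 1/2·104 = 126.
Well-connected: audit gives 137 − 27 = 110; no audit gives 126 − 10 = 116. Deviates. ✗
Unconnected: audit gives 137 − 71 = 66; no audit gives 126 − 10 = 116. Deviates. ✗

No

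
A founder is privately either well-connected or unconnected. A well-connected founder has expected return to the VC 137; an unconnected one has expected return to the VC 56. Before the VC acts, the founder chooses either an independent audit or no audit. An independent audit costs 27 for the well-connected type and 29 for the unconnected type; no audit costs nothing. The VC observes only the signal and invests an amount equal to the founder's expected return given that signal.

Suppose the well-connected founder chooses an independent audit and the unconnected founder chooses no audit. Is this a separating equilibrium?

No

If types separate, audit earns payment 137 and no audit earns 56.
Well-connected: audit gives 137 − 27 = 110; no audit gives 56 − 0 = 56. No deviation. ✓
Unconnected: no audit gives 56 − 0 = 56; audit gives 137 − 29 = 108. Would deviate. ✗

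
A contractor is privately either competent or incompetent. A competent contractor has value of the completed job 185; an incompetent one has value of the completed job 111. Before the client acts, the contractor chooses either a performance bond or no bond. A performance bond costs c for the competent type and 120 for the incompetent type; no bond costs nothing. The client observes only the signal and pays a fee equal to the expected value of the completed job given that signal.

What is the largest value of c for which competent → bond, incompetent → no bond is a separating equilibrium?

74

Under separation: bond → competent (pays 185); no bond → incompetent (pays 111).
Incompetent: 111 − 0 = 111 ≥ 185 − 120 = 65. Holds regardless of c. ✓
Competent: 185 − c ≥ 111 − 0, so c ≤ 185 − 111 = 74.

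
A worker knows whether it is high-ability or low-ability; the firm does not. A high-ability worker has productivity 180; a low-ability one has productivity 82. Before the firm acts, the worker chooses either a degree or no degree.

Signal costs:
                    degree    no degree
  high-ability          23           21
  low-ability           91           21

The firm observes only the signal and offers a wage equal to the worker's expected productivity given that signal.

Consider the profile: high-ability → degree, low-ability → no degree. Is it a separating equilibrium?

If types separate, degree earns payment 180 and no degree earns 82.
High-ability: degree gives 180 − 23 = 157; no degree gives 82 − 21 = 61. No deviation. ✓
Low-ability: no degree gives 82 − 21 = 61; degree gives 180 − 91 = 89. Would deviate. ✗

No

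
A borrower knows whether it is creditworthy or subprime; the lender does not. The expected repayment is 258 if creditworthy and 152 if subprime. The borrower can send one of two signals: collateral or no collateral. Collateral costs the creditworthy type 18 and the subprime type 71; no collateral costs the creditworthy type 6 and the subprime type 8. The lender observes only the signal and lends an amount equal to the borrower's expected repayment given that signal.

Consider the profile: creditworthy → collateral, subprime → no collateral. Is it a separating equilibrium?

No

Under separation the lender infers type exactly: collateral → creditworthy (pays 258), no collateral → subprime (pays 152).
Creditworthy: collateral gives 258 − 18 = 240; no collateral gives 152 − 6 = 146. No deviation. ✓
Subprime: no collateral gives 152 − 8 = 144; collateral gives 258 − 71 = 187. Would deviate. ✗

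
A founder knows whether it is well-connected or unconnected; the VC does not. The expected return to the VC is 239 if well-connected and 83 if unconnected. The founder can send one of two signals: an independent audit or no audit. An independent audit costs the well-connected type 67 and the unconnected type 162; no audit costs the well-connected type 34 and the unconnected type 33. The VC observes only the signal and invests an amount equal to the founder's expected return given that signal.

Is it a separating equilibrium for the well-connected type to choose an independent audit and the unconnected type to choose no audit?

No

If types separate, audit earns payment 239 and no audit earns 83.
Well-connected: audit gives 239 − 67 = 172; no audit gives 83 − 34 = 49. No deviation. ✓
Unconnected: no audit gives 83 − 33 = 50; audit gives 239 − 162 = 77. Would deviate. ✗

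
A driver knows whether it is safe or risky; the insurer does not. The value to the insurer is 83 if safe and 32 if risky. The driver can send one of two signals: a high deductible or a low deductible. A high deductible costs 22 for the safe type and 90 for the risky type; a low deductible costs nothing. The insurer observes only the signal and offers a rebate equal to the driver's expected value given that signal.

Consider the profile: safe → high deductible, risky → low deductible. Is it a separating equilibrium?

Yes

If types separate, high deductible earns payment 83 and low deductible earns 32.
Safe: high deductible gives 83 − 22 = 61; low deductible gives 32 − 0 = 32. No deviation. ✓
Risky: low deductible gives 32 − 0 = 32; high deductible gives 83 − 90 = -7. No deviation. ✓
Neither type gains from mimicking the other.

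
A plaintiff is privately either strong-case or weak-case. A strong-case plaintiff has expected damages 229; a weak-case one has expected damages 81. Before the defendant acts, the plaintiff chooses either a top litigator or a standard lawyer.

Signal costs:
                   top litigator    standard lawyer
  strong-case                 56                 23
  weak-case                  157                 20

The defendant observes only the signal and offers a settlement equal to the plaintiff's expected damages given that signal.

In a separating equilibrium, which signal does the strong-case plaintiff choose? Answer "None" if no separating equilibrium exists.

None

Try strong-case → top litigator, weak-case → standard lawyer:
  If types separate, top litigator earns payment 229 and standard lawyer earns 81.
  Strong-case: top litigator gives 229 − 56 = 173; standard lawyer gives 81 − 23 = 58. No deviation. ✓
  Weak-case: standard lawyer gives 81 − 20 = 61; top litigator gives 229 − 157 = 72. Would deviate. ✗
Try strong-case → standard lawyer, weak-case → top litigator:
  If types separate, standard lawyer earns payment 229 and top litigator earns 81.
  Strong-case: standard lawyer gives 229 − 23 = 206; top litigator gives 81 − 56 = 25. No deviation. ✓
  Weak-case: top litigator gives 81 − 157 = -76; standard lawyer gives 229 − 20 = 209. Would deviate. ✗
Neither assignment is incentive-compatible.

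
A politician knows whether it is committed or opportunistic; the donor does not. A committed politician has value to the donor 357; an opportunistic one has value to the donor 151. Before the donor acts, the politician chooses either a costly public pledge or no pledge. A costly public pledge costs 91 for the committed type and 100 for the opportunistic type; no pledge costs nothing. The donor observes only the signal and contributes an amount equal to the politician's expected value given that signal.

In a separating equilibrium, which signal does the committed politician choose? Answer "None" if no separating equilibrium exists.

None

Try committed → pledge, opportunistic → no pledge:
  If types separate, pledge earns payment 357 and no pledge earns 151.
  Committed: pledge gives 357 − 91 = 266; no pledge gives 151 − 0 = 151. No deviation. ✓
  Opportunistic: no pledge gives 151 − 0 = 151; pledge gives 357 − 100 = 257. Would deviate. ✗
Try committed → no pledge, opportunistic → pledge:
  If types separate, no pledge earns payment 357 and pledge earns 151.
  Committed: no pledge gives 357 − 0 = 357; pledge gives 151 − 91 = 60. No deviation. ✓
  Opportunistic: pledge gives 151 − 100 = 51; no pledge gives 357 − 0 = 357. Would deviate. ✗
Neither assignment is incentive-compatible.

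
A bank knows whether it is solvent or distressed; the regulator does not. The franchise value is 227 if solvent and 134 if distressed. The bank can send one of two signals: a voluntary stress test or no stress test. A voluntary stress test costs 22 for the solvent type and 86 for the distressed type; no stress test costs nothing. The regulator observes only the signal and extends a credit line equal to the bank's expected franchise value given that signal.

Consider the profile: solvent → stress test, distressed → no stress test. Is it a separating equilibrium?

No

If types separate, stress test earns payment 227 and no stress test earns 134.
Solvent: stress test gives 227 − 22 = 205; no stress test gives 134 − 0 = 134. No deviation. ✓
Distressed: no stress test gives 134 − 0 = 134; stress test gives 227 − 86 = 141. Would deviate. ✗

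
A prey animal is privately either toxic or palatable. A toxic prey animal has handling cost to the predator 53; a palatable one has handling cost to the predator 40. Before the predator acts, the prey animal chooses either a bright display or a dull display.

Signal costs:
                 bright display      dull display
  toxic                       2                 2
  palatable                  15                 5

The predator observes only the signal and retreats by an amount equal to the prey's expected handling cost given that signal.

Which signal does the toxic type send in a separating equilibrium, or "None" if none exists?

Try toxic → bright display, palatable → dull display:
  Under separation the predator infers type exactly: bright display → toxic (pays 53), dull display → palatable (pays 40).
  Toxic: bright display gives 53 − 2 = 51; dull display gives 40 − 2 = 38. No deviation. ✓
  Palatable: dull display gives 40 − 5 = 35; bright display gives 53 − 15 = 38. Would deviate. ✗
Try toxic → dull display, palatable → bright display:
  Under separation the predator infers type exactly: dull display → toxic (pays 53), bright display → palatable (pays 40).
  Toxic: dull display gives 53 − 2 = 51; bright display gives 40 − 2 = 38. No deviation. ✓
  Palatable: bright display gives 40 − 15 = 25; dull display gives 53 − 5 = 48. Would deviate. ✗
Neither assignment is incentive-compatible.

None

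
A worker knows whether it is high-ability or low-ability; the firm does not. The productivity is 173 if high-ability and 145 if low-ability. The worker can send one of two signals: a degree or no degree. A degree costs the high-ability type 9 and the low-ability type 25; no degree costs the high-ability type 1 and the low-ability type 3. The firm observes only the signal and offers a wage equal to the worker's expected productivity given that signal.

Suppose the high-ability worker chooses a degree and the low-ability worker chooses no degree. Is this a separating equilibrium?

Under separation the firm infers type exactly: degree → high-ability (pays 173), no degree → low-ability (pays 145).
High-ability: degree gives 173 − 9 = 164; no degree gives 145 − 1 = 144. No deviation. ✓
Low-ability: no degree gives 145 − 3 = 142; degree gives 173 − 25 = 148. Would deviate. ✗

No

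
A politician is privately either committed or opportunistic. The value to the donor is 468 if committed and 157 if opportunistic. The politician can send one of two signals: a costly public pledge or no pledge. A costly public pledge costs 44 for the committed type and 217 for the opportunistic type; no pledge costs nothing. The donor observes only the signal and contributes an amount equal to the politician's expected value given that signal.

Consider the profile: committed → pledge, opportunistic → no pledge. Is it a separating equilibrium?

Under separation the donor infers type exactly: pledge → committed (pays 468), no pledge → opportunistic (pays 157).
Committed: pledge gives 468 − 44 = 424; no pledge gives 157 − 0 = 157. No deviation. ✓
Opportunistic: no pledge gives 157 − 0 = 157; pledge gives 468 − 217 = 251. Would deviate. ✗

No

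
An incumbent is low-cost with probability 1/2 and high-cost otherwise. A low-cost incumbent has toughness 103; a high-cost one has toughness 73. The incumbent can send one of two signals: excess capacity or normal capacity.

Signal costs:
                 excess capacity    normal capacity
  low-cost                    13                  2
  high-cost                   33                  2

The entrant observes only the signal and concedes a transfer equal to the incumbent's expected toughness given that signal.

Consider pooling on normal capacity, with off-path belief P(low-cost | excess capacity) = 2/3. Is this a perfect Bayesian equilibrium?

Yes

At the pooled signal (normal capacity) the entrant holds the prior 1/2 and pays 1/2·103 + 1/2·73 = 88. Off-path (excess capacity) belief 2/3 gives 2/3·103 + 1/3·73 = 93.
Low-cost: normal capacity gives 88 − 2 = 86; excess capacity gives 93 − 13 = 80. Stays. ✓
High-cost: normal capacity gives 88 − 2 = 86; excess capacity gives 93 − 33 = 60. Stays. ✓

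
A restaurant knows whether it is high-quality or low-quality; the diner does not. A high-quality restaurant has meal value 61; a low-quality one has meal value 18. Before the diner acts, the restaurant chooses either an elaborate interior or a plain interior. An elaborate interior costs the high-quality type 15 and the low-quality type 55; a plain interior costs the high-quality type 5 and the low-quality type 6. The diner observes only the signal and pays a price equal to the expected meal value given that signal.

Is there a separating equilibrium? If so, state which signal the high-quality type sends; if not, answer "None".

Try high-quality → elaborate interior, low-quality → plain interior:
  If types separate, elaborate interior earns payment 61 and plain interior earns 18.
  High-quality: elaborate interior gives 61 − 15 = 46; plain interior gives 18 − 5 = 13. No deviation. ✓
  Low-quality: plain interior gives 18 − 6 = 12; elaborate interior gives 61 − 55 = 6. No deviation. ✓
Both hold — the high-quality type sends elaborate interior.

elaborate interior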